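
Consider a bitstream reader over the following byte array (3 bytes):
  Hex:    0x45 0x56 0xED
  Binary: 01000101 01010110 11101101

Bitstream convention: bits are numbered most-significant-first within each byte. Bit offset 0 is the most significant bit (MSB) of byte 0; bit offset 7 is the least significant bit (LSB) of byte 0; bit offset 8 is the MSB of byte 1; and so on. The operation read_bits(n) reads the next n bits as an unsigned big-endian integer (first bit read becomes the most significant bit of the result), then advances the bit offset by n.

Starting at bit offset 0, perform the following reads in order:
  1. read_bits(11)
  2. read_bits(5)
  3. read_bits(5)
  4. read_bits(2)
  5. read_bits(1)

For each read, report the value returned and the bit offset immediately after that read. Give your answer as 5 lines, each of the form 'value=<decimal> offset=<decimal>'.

Answer: value=554 offset=11
value=22 offset=16
value=29 offset=21
value=2 offset=23
value=1 offset=24

Derivation:
Read 1: bits[0:11] width=11 -> value=554 (bin 01000101010); offset now 11 = byte 1 bit 3; 13 bits remain
Read 2: bits[11:16] width=5 -> value=22 (bin 10110); offset now 16 = byte 2 bit 0; 8 bits remain
Read 3: bits[16:21] width=5 -> value=29 (bin 11101); offset now 21 = byte 2 bit 5; 3 bits remain
Read 4: bits[21:23] width=2 -> value=2 (bin 10); offset now 23 = byte 2 bit 7; 1 bits remain
Read 5: bits[23:24] width=1 -> value=1 (bin 1); offset now 24 = byte 3 bit 0; 0 bits remain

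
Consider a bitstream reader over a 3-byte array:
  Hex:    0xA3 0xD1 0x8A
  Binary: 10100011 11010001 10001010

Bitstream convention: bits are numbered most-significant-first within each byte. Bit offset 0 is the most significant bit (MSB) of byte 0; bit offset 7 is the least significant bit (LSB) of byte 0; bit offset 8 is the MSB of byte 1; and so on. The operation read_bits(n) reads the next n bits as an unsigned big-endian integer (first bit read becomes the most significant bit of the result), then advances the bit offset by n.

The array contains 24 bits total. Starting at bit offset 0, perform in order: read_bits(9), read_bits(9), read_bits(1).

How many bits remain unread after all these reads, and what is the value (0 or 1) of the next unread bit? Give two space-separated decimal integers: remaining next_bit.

Read 1: bits[0:9] width=9 -> value=327 (bin 101000111); offset now 9 = byte 1 bit 1; 15 bits remain
Read 2: bits[9:18] width=9 -> value=326 (bin 101000110); offset now 18 = byte 2 bit 2; 6 bits remain
Read 3: bits[18:19] width=1 -> value=0 (bin 0); offset now 19 = byte 2 bit 3; 5 bits remain

Answer: 5 0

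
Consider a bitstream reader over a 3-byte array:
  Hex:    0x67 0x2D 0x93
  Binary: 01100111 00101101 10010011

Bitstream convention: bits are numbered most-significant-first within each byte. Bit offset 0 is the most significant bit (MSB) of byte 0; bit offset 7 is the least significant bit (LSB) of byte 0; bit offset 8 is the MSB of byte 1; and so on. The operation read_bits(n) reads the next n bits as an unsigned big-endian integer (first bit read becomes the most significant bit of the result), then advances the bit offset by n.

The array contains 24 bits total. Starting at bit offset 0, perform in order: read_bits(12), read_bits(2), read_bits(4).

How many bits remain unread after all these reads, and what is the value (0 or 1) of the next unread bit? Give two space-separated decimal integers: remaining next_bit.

Read 1: bits[0:12] width=12 -> value=1650 (bin 011001110010); offset now 12 = byte 1 bit 4; 12 bits remain
Read 2: bits[12:14] width=2 -> value=3 (bin 11); offset now 14 = byte 1 bit 6; 10 bits remain
Read 3: bits[14:18] width=4 -> value=6 (bin 0110); offset now 18 = byte 2 bit 2; 6 bits remain

Answer: 6 0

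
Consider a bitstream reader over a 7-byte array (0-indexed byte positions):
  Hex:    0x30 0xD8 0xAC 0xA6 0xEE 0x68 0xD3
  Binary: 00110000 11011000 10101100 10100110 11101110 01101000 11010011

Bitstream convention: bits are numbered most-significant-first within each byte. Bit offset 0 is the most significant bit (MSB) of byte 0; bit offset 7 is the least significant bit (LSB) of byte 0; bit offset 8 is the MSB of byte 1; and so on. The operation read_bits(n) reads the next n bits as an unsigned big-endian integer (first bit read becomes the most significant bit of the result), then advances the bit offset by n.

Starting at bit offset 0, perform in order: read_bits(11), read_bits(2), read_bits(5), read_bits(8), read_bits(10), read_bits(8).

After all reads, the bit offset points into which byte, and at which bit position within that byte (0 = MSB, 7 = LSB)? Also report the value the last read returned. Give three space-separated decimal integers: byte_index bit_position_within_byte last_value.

Read 1: bits[0:11] width=11 -> value=390 (bin 00110000110); offset now 11 = byte 1 bit 3; 45 bits remain
Read 2: bits[11:13] width=2 -> value=3 (bin 11); offset now 13 = byte 1 bit 5; 43 bits remain
Read 3: bits[13:18] width=5 -> value=2 (bin 00010); offset now 18 = byte 2 bit 2; 38 bits remain
Read 4: bits[18:26] width=8 -> value=178 (bin 10110010); offset now 26 = byte 3 bit 2; 30 bits remain
Read 5: bits[26:36] width=10 -> value=622 (bin 1001101110); offset now 36 = byte 4 bit 4; 20 bits remain
Read 6: bits[36:44] width=8 -> value=230 (bin 11100110); offset now 44 = byte 5 bit 4; 12 bits remain

Answer: 5 4 230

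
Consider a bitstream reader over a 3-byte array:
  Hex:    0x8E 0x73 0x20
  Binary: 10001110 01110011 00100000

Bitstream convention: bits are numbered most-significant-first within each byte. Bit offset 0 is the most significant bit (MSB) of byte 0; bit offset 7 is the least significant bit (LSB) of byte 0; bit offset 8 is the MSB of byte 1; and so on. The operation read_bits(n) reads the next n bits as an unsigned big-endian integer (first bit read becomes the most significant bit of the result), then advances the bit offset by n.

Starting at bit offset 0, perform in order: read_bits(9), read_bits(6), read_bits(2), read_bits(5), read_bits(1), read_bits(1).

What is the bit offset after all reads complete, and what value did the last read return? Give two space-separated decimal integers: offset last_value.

Answer: 24 0

Derivation:
Read 1: bits[0:9] width=9 -> value=284 (bin 100011100); offset now 9 = byte 1 bit 1; 15 bits remain
Read 2: bits[9:15] width=6 -> value=57 (bin 111001); offset now 15 = byte 1 bit 7; 9 bits remain
Read 3: bits[15:17] width=2 -> value=2 (bin 10); offset now 17 = byte 2 bit 1; 7 bits remain
Read 4: bits[17:22] width=5 -> value=8 (bin 01000); offset now 22 = byte 2 bit 6; 2 bits remain
Read 5: bits[22:23] width=1 -> value=0 (bin 0); offset now 23 = byte 2 bit 7; 1 bits remain
Read 6: bits[23:24] width=1 -> value=0 (bin 0); offset now 24 = byte 3 bit 0; 0 bits remain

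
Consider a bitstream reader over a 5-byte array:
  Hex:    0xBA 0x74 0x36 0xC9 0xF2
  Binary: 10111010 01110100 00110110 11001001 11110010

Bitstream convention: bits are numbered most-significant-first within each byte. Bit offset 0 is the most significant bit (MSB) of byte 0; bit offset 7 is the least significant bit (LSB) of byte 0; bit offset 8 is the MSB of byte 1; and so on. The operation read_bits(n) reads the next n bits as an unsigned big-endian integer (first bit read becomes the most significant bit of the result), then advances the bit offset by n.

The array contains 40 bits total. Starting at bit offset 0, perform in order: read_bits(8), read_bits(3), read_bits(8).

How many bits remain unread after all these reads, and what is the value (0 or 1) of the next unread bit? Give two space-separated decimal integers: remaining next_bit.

Answer: 21 1

Derivation:
Read 1: bits[0:8] width=8 -> value=186 (bin 10111010); offset now 8 = byte 1 bit 0; 32 bits remain
Read 2: bits[8:11] width=3 -> value=3 (bin 011); offset now 11 = byte 1 bit 3; 29 bits remain
Read 3: bits[11:19] width=8 -> value=161 (bin 10100001); offset now 19 = byte 2 bit 3; 21 bits remain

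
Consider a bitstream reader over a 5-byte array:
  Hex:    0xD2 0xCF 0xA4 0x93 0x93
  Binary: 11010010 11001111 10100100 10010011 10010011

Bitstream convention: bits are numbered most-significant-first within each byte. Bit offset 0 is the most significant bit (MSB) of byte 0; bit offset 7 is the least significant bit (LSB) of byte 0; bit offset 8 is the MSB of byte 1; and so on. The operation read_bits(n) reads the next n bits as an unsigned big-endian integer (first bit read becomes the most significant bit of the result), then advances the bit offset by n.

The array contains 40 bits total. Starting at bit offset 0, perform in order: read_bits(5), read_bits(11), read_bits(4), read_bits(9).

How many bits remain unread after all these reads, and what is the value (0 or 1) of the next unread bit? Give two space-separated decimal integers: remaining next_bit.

Answer: 11 0

Derivation:
Read 1: bits[0:5] width=5 -> value=26 (bin 11010); offset now 5 = byte 0 bit 5; 35 bits remain
Read 2: bits[5:16] width=11 -> value=719 (bin 01011001111); offset now 16 = byte 2 bit 0; 24 bits remain
Read 3: bits[16:20] width=4 -> value=10 (bin 1010); offset now 20 = byte 2 bit 4; 20 bits remain
Read 4: bits[20:29] width=9 -> value=146 (bin 010010010); offset now 29 = byte 3 bit 5; 11 bits remain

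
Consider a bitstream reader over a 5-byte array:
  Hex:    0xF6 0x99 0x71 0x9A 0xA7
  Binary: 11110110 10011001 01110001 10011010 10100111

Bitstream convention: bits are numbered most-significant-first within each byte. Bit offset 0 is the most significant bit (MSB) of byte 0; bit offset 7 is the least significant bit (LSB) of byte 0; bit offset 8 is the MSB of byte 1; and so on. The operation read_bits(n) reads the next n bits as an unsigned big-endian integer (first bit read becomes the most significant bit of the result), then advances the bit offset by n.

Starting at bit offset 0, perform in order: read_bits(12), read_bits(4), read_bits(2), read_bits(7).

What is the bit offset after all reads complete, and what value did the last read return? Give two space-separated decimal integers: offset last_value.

Read 1: bits[0:12] width=12 -> value=3945 (bin 111101101001); offset now 12 = byte 1 bit 4; 28 bits remain
Read 2: bits[12:16] width=4 -> value=9 (bin 1001); offset now 16 = byte 2 bit 0; 24 bits remain
Read 3: bits[16:18] width=2 -> value=1 (bin 01); offset now 18 = byte 2 bit 2; 22 bits remain
Read 4: bits[18:25] width=7 -> value=99 (bin 1100011); offset now 25 = byte 3 bit 1; 15 bits remain

Answer: 25 99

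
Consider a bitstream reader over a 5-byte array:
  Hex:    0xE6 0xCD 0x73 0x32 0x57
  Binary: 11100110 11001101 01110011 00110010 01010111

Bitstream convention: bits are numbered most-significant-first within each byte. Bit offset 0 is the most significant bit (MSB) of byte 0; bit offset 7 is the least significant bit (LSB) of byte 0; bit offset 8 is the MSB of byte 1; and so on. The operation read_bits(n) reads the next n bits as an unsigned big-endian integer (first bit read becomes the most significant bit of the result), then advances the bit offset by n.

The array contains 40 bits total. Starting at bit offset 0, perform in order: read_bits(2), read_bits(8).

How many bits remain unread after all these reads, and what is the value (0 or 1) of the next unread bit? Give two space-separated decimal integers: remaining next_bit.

Read 1: bits[0:2] width=2 -> value=3 (bin 11); offset now 2 = byte 0 bit 2; 38 bits remain
Read 2: bits[2:10] width=8 -> value=155 (bin 10011011); offset now 10 = byte 1 bit 2; 30 bits remain

Answer: 30 0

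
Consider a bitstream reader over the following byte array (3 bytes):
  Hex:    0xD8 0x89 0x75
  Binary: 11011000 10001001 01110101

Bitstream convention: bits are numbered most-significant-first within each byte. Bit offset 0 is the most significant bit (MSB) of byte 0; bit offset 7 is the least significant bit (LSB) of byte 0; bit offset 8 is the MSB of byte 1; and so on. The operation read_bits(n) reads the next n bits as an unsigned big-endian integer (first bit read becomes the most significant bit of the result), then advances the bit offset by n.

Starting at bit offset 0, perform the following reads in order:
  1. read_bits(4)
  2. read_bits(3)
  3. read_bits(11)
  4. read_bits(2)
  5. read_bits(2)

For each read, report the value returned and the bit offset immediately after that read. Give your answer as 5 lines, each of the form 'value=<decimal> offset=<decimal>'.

Read 1: bits[0:4] width=4 -> value=13 (bin 1101); offset now 4 = byte 0 bit 4; 20 bits remain
Read 2: bits[4:7] width=3 -> value=4 (bin 100); offset now 7 = byte 0 bit 7; 17 bits remain
Read 3: bits[7:18] width=11 -> value=549 (bin 01000100101); offset now 18 = byte 2 bit 2; 6 bits remain
Read 4: bits[18:20] width=2 -> value=3 (bin 11); offset now 20 = byte 2 bit 4; 4 bits remain
Read 5: bits[20:22] width=2 -> value=1 (bin 01); offset now 22 = byte 2 bit 6; 2 bits remain

Answer: value=13 offset=4
value=4 offset=7
value=549 offset=18
value=3 offset=20
value=1 offset=22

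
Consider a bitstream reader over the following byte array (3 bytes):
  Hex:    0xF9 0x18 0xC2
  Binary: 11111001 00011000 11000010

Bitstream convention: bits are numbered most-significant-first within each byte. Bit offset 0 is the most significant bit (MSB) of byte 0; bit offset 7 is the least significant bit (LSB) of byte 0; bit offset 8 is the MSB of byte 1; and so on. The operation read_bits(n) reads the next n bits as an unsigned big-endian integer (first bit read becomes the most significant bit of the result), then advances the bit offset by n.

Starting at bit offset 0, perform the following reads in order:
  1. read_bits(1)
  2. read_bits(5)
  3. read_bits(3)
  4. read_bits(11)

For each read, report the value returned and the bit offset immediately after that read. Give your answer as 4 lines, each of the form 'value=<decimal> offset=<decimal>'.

Answer: value=1 offset=1
value=30 offset=6
value=2 offset=9
value=396 offset=20

Derivation:
Read 1: bits[0:1] width=1 -> value=1 (bin 1); offset now 1 = byte 0 bit 1; 23 bits remain
Read 2: bits[1:6] width=5 -> value=30 (bin 11110); offset now 6 = byte 0 bit 6; 18 bits remain
Read 3: bits[6:9] width=3 -> value=2 (bin 010); offset now 9 = byte 1 bit 1; 15 bits remain
Read 4: bits[9:20] width=11 -> value=396 (bin 00110001100); offset now 20 = byte 2 bit 4; 4 bits remain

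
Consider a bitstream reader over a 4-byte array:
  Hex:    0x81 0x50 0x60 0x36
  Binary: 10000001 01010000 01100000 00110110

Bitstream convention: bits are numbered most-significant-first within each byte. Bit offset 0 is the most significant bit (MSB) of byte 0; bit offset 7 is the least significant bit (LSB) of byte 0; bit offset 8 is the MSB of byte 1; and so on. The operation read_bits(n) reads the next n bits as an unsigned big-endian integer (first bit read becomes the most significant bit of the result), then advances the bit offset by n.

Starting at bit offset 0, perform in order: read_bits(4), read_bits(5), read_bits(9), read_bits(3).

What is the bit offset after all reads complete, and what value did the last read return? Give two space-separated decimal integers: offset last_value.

Read 1: bits[0:4] width=4 -> value=8 (bin 1000); offset now 4 = byte 0 bit 4; 28 bits remain
Read 2: bits[4:9] width=5 -> value=2 (bin 00010); offset now 9 = byte 1 bit 1; 23 bits remain
Read 3: bits[9:18] width=9 -> value=321 (bin 101000001); offset now 18 = byte 2 bit 2; 14 bits remain
Read 4: bits[18:21] width=3 -> value=4 (bin 100); offset now 21 = byte 2 bit 5; 11 bits remain

Answer: 21 4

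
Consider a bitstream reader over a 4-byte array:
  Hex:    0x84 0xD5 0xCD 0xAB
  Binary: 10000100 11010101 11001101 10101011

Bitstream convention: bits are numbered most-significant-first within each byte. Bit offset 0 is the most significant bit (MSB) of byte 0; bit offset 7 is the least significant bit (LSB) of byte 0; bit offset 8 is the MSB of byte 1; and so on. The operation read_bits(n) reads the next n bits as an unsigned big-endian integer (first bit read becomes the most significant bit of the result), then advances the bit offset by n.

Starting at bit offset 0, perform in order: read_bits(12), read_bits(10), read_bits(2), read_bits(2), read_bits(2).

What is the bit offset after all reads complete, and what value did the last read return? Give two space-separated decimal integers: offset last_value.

Answer: 28 2

Derivation:
Read 1: bits[0:12] width=12 -> value=2125 (bin 100001001101); offset now 12 = byte 1 bit 4; 20 bits remain
Read 2: bits[12:22] width=10 -> value=371 (bin 0101110011); offset now 22 = byte 2 bit 6; 10 bits remain
Read 3: bits[22:24] width=2 -> value=1 (bin 01); offset now 24 = byte 3 bit 0; 8 bits remain
Read 4: bits[24:26] width=2 -> value=2 (bin 10); offset now 26 = byte 3 bit 2; 6 bits remain
Read 5: bits[26:28] width=2 -> value=2 (bin 10); offset now 28 = byte 3 bit 4; 4 bits remain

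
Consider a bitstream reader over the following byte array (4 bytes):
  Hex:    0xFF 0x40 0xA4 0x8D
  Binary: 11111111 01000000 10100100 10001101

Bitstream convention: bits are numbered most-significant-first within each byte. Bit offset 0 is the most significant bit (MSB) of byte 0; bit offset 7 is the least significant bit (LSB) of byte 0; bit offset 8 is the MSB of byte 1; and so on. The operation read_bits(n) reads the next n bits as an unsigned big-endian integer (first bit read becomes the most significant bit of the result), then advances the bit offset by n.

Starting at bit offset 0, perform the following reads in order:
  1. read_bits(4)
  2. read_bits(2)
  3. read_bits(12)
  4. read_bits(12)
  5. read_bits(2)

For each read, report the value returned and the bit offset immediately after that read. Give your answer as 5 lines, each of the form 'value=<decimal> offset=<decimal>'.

Read 1: bits[0:4] width=4 -> value=15 (bin 1111); offset now 4 = byte 0 bit 4; 28 bits remain
Read 2: bits[4:6] width=2 -> value=3 (bin 11); offset now 6 = byte 0 bit 6; 26 bits remain
Read 3: bits[6:18] width=12 -> value=3330 (bin 110100000010); offset now 18 = byte 2 bit 2; 14 bits remain
Read 4: bits[18:30] width=12 -> value=2339 (bin 100100100011); offset now 30 = byte 3 bit 6; 2 bits remain
Read 5: bits[30:32] width=2 -> value=1 (bin 01); offset now 32 = byte 4 bit 0; 0 bits remain

Answer: value=15 offset=4
value=3 offset=6
value=3330 offset=18
value=2339 offset=30
value=1 offset=32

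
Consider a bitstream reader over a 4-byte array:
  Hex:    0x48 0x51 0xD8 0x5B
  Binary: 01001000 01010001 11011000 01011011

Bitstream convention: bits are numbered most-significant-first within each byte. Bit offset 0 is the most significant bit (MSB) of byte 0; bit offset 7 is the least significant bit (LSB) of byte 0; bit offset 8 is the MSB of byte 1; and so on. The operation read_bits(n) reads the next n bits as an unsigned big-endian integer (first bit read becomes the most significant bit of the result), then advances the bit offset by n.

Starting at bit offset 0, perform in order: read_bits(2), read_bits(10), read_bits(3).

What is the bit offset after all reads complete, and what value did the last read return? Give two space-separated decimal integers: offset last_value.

Read 1: bits[0:2] width=2 -> value=1 (bin 01); offset now 2 = byte 0 bit 2; 30 bits remain
Read 2: bits[2:12] width=10 -> value=133 (bin 0010000101); offset now 12 = byte 1 bit 4; 20 bits remain
Read 3: bits[12:15] width=3 -> value=0 (bin 000); offset now 15 = byte 1 bit 7; 17 bits remain

Answer: 15 0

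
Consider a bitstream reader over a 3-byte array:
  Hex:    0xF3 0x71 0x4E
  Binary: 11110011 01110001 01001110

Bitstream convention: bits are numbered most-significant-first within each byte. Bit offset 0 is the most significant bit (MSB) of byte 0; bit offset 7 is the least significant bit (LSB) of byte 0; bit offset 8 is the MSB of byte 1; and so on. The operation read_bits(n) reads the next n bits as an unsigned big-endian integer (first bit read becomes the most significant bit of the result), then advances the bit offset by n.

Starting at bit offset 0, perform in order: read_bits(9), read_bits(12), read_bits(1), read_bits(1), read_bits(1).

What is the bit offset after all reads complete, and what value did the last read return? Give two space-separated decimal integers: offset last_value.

Read 1: bits[0:9] width=9 -> value=486 (bin 111100110); offset now 9 = byte 1 bit 1; 15 bits remain
Read 2: bits[9:21] width=12 -> value=3625 (bin 111000101001); offset now 21 = byte 2 bit 5; 3 bits remain
Read 3: bits[21:22] width=1 -> value=1 (bin 1); offset now 22 = byte 2 bit 6; 2 bits remain
Read 4: bits[22:23] width=1 -> value=1 (bin 1); offset now 23 = byte 2 bit 7; 1 bits remain
Read 5: bits[23:24] width=1 -> value=0 (bin 0); offset now 24 = byte 3 bit 0; 0 bits remain

Answer: 24 0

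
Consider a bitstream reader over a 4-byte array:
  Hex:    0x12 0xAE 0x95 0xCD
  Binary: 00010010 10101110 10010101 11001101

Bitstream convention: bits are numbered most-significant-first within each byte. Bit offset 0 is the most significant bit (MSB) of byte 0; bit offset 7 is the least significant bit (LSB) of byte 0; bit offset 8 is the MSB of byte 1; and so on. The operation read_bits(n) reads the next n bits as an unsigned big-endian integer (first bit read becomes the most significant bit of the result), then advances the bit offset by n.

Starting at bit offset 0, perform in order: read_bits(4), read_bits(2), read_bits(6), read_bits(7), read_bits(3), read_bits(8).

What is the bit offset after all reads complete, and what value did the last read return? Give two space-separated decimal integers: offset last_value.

Read 1: bits[0:4] width=4 -> value=1 (bin 0001); offset now 4 = byte 0 bit 4; 28 bits remain
Read 2: bits[4:6] width=2 -> value=0 (bin 00); offset now 6 = byte 0 bit 6; 26 bits remain
Read 3: bits[6:12] width=6 -> value=42 (bin 101010); offset now 12 = byte 1 bit 4; 20 bits remain
Read 4: bits[12:19] width=7 -> value=116 (bin 1110100); offset now 19 = byte 2 bit 3; 13 bits remain
Read 5: bits[19:22] width=3 -> value=5 (bin 101); offset now 22 = byte 2 bit 6; 10 bits remain
Read 6: bits[22:30] width=8 -> value=115 (bin 01110011); offset now 30 = byte 3 bit 6; 2 bits remain

Answer: 30 115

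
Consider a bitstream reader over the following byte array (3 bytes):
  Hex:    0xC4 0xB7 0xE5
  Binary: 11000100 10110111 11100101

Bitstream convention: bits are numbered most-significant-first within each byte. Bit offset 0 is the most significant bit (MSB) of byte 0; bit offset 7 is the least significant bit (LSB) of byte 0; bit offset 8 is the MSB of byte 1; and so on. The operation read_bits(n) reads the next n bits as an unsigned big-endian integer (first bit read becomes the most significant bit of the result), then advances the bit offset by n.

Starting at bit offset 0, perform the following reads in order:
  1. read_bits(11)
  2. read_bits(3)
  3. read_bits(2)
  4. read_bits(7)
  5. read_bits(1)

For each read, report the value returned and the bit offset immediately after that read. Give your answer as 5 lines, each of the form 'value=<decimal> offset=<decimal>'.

Read 1: bits[0:11] width=11 -> value=1573 (bin 11000100101); offset now 11 = byte 1 bit 3; 13 bits remain
Read 2: bits[11:14] width=3 -> value=5 (bin 101); offset now 14 = byte 1 bit 6; 10 bits remain
Read 3: bits[14:16] width=2 -> value=3 (bin 11); offset now 16 = byte 2 bit 0; 8 bits remain
Read 4: bits[16:23] width=7 -> value=114 (bin 1110010); offset now 23 = byte 2 bit 7; 1 bits remain
Read 5: bits[23:24] width=1 -> value=1 (bin 1); offset now 24 = byte 3 bit 0; 0 bits remain

Answer: value=1573 offset=11
value=5 offset=14
value=3 offset=16
value=114 offset=23
value=1 offset=24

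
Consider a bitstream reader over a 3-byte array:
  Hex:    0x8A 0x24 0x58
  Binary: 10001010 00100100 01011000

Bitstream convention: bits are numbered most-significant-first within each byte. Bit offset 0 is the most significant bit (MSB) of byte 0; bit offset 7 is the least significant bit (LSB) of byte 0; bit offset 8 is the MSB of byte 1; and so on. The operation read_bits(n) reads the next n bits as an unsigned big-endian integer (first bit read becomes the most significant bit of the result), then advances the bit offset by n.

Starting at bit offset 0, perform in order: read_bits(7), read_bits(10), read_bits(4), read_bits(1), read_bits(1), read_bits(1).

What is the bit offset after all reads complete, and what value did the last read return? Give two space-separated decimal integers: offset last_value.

Answer: 24 0

Derivation:
Read 1: bits[0:7] width=7 -> value=69 (bin 1000101); offset now 7 = byte 0 bit 7; 17 bits remain
Read 2: bits[7:17] width=10 -> value=72 (bin 0001001000); offset now 17 = byte 2 bit 1; 7 bits remain
Read 3: bits[17:21] width=4 -> value=11 (bin 1011); offset now 21 = byte 2 bit 5; 3 bits remain
Read 4: bits[21:22] width=1 -> value=0 (bin 0); offset now 22 = byte 2 bit 6; 2 bits remain
Read 5: bits[22:23] width=1 -> value=0 (bin 0); offset now 23 = byte 2 bit 7; 1 bits remain
Read 6: bits[23:24] width=1 -> value=0 (bin 0); offset now 24 = byte 3 bit 0; 0 bits remain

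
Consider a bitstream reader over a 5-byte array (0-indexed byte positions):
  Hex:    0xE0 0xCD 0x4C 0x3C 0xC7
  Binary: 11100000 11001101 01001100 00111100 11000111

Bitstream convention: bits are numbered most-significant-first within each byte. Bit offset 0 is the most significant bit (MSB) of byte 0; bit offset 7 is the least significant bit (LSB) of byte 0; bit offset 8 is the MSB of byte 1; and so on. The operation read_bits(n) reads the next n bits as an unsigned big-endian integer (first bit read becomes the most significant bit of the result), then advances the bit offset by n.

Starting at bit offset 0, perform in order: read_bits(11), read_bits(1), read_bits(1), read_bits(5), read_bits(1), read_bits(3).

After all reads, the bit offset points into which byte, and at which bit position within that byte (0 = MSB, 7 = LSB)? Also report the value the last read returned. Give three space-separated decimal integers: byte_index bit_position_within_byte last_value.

Answer: 2 6 3

Derivation:
Read 1: bits[0:11] width=11 -> value=1798 (bin 11100000110); offset now 11 = byte 1 bit 3; 29 bits remain
Read 2: bits[11:12] width=1 -> value=0 (bin 0); offset now 12 = byte 1 bit 4; 28 bits remain
Read 3: bits[12:13] width=1 -> value=1 (bin 1); offset now 13 = byte 1 bit 5; 27 bits remain
Read 4: bits[13:18] width=5 -> value=21 (bin 10101); offset now 18 = byte 2 bit 2; 22 bits remain
Read 5: bits[18:19] width=1 -> value=0 (bin 0); offset now 19 = byte 2 bit 3; 21 bits remain
Read 6: bits[19:22] width=3 -> value=3 (bin 011); offset now 22 = byte 2 bit 6; 18 bits remain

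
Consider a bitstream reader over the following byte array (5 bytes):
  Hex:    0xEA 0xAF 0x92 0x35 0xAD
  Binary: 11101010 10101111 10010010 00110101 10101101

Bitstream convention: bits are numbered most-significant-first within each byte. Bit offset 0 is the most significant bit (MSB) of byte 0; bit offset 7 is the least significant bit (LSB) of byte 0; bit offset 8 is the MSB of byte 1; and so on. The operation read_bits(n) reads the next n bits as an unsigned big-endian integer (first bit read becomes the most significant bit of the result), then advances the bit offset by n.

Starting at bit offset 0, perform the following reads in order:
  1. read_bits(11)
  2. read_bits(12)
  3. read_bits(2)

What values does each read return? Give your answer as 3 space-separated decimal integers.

Answer: 1877 1993 0

Derivation:
Read 1: bits[0:11] width=11 -> value=1877 (bin 11101010101); offset now 11 = byte 1 bit 3; 29 bits remain
Read 2: bits[11:23] width=12 -> value=1993 (bin 011111001001); offset now 23 = byte 2 bit 7; 17 bits remain
Read 3: bits[23:25] width=2 -> value=0 (bin 00); offset now 25 = byte 3 bit 1; 15 bits remain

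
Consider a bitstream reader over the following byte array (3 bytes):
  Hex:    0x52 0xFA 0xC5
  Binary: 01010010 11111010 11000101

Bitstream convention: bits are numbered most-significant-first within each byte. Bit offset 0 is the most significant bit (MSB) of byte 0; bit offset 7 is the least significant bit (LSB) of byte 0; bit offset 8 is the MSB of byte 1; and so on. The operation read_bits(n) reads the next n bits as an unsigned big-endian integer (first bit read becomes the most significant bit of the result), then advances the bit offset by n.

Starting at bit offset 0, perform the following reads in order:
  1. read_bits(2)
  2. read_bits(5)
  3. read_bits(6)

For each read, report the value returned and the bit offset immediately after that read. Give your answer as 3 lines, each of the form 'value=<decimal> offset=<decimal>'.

Answer: value=1 offset=2
value=9 offset=7
value=31 offset=13

Derivation:
Read 1: bits[0:2] width=2 -> value=1 (bin 01); offset now 2 = byte 0 bit 2; 22 bits remain
Read 2: bits[2:7] width=5 -> value=9 (bin 01001); offset now 7 = byte 0 bit 7; 17 bits remain
Read 3: bits[7:13] width=6 -> value=31 (bin 011111); offset now 13 = byte 1 bit 5; 11 bits remain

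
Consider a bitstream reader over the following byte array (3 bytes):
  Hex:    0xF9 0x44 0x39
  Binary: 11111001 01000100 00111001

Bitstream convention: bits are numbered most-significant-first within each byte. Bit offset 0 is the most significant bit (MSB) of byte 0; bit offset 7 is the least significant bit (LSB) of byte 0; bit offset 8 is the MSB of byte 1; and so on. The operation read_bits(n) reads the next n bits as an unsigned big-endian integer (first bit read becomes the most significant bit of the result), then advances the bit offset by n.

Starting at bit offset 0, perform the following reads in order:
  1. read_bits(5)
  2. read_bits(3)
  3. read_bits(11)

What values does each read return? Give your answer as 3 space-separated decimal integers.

Answer: 31 1 545

Derivation:
Read 1: bits[0:5] width=5 -> value=31 (bin 11111); offset now 5 = byte 0 bit 5; 19 bits remain
Read 2: bits[5:8] width=3 -> value=1 (bin 001); offset now 8 = byte 1 bit 0; 16 bits remain
Read 3: bits[8:19] width=11 -> value=545 (bin 01000100001); offset now 19 = byte 2 bit 3; 5 bits remain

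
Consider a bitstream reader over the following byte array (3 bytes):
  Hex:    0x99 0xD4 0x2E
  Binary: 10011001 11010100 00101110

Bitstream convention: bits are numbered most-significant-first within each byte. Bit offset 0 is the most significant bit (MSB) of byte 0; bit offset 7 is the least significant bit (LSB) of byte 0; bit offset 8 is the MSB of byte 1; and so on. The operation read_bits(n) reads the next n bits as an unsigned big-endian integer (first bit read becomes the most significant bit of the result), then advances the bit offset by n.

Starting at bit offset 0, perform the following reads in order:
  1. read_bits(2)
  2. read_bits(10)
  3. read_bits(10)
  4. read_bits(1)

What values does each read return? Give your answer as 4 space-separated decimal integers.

Read 1: bits[0:2] width=2 -> value=2 (bin 10); offset now 2 = byte 0 bit 2; 22 bits remain
Read 2: bits[2:12] width=10 -> value=413 (bin 0110011101); offset now 12 = byte 1 bit 4; 12 bits remain
Read 3: bits[12:22] width=10 -> value=267 (bin 0100001011); offset now 22 = byte 2 bit 6; 2 bits remain
Read 4: bits[22:23] width=1 -> value=1 (bin 1); offset now 23 = byte 2 bit 7; 1 bits remain

Answer: 2 413 267 1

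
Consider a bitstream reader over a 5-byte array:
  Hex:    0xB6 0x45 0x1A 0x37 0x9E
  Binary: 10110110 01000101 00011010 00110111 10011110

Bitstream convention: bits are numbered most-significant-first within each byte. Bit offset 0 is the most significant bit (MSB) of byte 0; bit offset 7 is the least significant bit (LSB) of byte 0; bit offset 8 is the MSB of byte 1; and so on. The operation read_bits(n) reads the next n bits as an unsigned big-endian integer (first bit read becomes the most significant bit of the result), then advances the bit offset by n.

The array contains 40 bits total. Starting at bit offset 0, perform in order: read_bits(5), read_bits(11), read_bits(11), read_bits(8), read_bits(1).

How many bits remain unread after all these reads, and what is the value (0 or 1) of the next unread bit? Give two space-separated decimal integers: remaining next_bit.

Read 1: bits[0:5] width=5 -> value=22 (bin 10110); offset now 5 = byte 0 bit 5; 35 bits remain
Read 2: bits[5:16] width=11 -> value=1605 (bin 11001000101); offset now 16 = byte 2 bit 0; 24 bits remain
Read 3: bits[16:27] width=11 -> value=209 (bin 00011010001); offset now 27 = byte 3 bit 3; 13 bits remain
Read 4: bits[27:35] width=8 -> value=188 (bin 10111100); offset now 35 = byte 4 bit 3; 5 bits remain
Read 5: bits[35:36] width=1 -> value=1 (bin 1); offset now 36 = byte 4 bit 4; 4 bits remain

Answer: 4 1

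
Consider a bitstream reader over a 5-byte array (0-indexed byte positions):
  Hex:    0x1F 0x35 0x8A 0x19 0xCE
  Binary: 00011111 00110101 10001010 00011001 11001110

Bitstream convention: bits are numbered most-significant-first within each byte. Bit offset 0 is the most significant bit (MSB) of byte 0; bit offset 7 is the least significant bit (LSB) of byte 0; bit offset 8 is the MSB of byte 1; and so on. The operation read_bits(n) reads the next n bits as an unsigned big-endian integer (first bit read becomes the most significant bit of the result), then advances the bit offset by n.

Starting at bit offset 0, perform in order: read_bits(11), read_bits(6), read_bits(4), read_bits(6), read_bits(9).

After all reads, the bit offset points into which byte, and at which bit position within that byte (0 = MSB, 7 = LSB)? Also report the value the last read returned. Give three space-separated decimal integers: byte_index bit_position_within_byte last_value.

Read 1: bits[0:11] width=11 -> value=249 (bin 00011111001); offset now 11 = byte 1 bit 3; 29 bits remain
Read 2: bits[11:17] width=6 -> value=43 (bin 101011); offset now 17 = byte 2 bit 1; 23 bits remain
Read 3: bits[17:21] width=4 -> value=1 (bin 0001); offset now 21 = byte 2 bit 5; 19 bits remain
Read 4: bits[21:27] width=6 -> value=16 (bin 010000); offset now 27 = byte 3 bit 3; 13 bits remain
Read 5: bits[27:36] width=9 -> value=412 (bin 110011100); offset now 36 = byte 4 bit 4; 4 bits remain

Answer: 4 4 412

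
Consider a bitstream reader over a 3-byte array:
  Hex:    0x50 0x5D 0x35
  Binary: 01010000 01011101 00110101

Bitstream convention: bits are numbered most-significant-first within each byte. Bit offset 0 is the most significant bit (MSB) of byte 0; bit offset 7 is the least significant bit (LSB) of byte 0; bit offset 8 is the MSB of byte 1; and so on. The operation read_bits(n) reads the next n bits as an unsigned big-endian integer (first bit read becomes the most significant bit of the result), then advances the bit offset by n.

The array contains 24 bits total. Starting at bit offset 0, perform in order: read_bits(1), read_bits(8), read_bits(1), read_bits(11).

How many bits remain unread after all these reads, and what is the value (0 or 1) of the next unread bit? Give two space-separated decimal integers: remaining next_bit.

Read 1: bits[0:1] width=1 -> value=0 (bin 0); offset now 1 = byte 0 bit 1; 23 bits remain
Read 2: bits[1:9] width=8 -> value=160 (bin 10100000); offset now 9 = byte 1 bit 1; 15 bits remain
Read 3: bits[9:10] width=1 -> value=1 (bin 1); offset now 10 = byte 1 bit 2; 14 bits remain
Read 4: bits[10:21] width=11 -> value=934 (bin 01110100110); offset now 21 = byte 2 bit 5; 3 bits remain

Answer: 3 1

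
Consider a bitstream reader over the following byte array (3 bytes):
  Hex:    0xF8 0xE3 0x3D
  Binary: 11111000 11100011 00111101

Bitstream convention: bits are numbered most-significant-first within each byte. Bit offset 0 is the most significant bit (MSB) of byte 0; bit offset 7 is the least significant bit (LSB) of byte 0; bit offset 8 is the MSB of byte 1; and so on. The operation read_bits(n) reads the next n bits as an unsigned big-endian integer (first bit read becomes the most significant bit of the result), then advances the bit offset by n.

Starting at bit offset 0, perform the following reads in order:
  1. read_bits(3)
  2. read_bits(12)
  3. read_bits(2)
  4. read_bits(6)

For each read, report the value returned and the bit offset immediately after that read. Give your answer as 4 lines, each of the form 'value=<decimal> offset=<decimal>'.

Answer: value=7 offset=3
value=3185 offset=15
value=2 offset=17
value=30 offset=23

Derivation:
Read 1: bits[0:3] width=3 -> value=7 (bin 111); offset now 3 = byte 0 bit 3; 21 bits remain
Read 2: bits[3:15] width=12 -> value=3185 (bin 110001110001); offset now 15 = byte 1 bit 7; 9 bits remain
Read 3: bits[15:17] width=2 -> value=2 (bin 10); offset now 17 = byte 2 bit 1; 7 bits remain
Read 4: bits[17:23] width=6 -> value=30 (bin 011110); offset now 23 = byte 2 bit 7; 1 bits remain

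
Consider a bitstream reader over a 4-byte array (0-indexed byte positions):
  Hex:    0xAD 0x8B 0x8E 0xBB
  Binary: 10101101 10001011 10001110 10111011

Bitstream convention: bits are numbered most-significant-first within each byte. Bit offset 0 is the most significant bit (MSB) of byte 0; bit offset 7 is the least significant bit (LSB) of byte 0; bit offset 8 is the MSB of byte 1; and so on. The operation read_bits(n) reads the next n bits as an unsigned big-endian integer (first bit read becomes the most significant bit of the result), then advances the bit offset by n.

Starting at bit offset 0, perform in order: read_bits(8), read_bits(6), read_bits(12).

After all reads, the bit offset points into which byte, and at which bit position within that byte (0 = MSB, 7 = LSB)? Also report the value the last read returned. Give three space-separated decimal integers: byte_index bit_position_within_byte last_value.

Answer: 3 2 3642

Derivation:
Read 1: bits[0:8] width=8 -> value=173 (bin 10101101); offset now 8 = byte 1 bit 0; 24 bits remain
Read 2: bits[8:14] width=6 -> value=34 (bin 100010); offset now 14 = byte 1 bit 6; 18 bits remain
Read 3: bits[14:26] width=12 -> value=3642 (bin 111000111010); offset now 26 = byte 3 bit 2; 6 bits remain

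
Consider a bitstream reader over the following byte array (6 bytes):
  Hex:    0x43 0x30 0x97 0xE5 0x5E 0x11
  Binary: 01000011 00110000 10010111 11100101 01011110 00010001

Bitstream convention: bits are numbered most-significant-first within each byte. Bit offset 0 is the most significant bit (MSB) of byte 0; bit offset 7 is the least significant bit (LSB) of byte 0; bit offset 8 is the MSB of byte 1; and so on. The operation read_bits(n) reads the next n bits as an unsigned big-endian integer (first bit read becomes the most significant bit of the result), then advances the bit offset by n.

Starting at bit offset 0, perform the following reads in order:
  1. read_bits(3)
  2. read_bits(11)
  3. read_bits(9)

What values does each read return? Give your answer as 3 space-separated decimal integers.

Answer: 2 204 75

Derivation:
Read 1: bits[0:3] width=3 -> value=2 (bin 010); offset now 3 = byte 0 bit 3; 45 bits remain
Read 2: bits[3:14] width=11 -> value=204 (bin 00011001100); offset now 14 = byte 1 bit 6; 34 bits remain
Read 3: bits[14:23] width=9 -> value=75 (bin 001001011); offset now 23 = byte 2 bit 7; 25 bits remain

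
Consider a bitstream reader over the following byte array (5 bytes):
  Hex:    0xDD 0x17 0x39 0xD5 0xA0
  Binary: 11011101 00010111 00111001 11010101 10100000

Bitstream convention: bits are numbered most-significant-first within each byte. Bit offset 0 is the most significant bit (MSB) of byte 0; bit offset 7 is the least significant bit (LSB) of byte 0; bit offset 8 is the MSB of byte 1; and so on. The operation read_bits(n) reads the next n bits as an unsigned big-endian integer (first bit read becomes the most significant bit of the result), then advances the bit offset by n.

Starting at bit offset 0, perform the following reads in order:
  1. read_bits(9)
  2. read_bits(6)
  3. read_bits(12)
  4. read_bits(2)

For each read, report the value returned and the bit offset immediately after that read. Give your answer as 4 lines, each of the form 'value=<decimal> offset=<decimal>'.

Answer: value=442 offset=9
value=11 offset=15
value=2510 offset=27
value=2 offset=29

Derivation:
Read 1: bits[0:9] width=9 -> value=442 (bin 110111010); offset now 9 = byte 1 bit 1; 31 bits remain
Read 2: bits[9:15] width=6 -> value=11 (bin 001011); offset now 15 = byte 1 bit 7; 25 bits remain
Read 3: bits[15:27] width=12 -> value=2510 (bin 100111001110); offset now 27 = byte 3 bit 3; 13 bits remain
Read 4: bits[27:29] width=2 -> value=2 (bin 10); offset now 29 = byte 3 bit 5; 11 bits remain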